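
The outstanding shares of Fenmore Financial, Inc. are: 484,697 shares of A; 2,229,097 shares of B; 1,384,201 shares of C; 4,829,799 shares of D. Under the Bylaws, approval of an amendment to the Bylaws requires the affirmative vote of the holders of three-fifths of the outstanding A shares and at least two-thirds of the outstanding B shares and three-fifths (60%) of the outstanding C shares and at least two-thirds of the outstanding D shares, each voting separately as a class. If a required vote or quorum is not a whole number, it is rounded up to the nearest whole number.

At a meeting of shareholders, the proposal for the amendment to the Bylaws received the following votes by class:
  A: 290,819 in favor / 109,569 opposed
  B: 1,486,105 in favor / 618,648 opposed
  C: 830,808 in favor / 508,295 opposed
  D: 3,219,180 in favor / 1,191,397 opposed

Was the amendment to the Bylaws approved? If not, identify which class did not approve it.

Not approved — the D shares did not give the required vote.

A: 3/5 of 484697 = 290818.20, rounded up to 290819; 290,819 required, 290,819 in favor — approved.
B: 2/3 of 2229097 = 1486064.67, rounded up to 1486065; 1,486,065 required, 1,486,105 in favor — approved.
C: 3/5 of 1384201 = 830520.60, rounded up to 830521; 830,521 required, 830,808 in favor — approved.
D: 2/3 of 4829799 = 3219866; 3,219,866 required, 3,219,180 in favor — not approved.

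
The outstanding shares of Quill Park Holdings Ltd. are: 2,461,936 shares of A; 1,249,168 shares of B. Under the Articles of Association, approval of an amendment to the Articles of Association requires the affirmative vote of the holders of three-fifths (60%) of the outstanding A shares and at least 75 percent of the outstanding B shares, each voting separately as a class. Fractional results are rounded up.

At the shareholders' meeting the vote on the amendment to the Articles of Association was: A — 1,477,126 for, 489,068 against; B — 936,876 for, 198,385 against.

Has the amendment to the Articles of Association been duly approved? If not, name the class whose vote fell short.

Not approved — the A shares did not give the required vote.

A: 3/5 of 2461936 = 1477161.60, rounded up to 1477162; 1,477,162 required, 1,477,126 in favor — not approved.
B: 3/4 of 1249168 = 936876; 936,876 required, 936,876 in favor — approved.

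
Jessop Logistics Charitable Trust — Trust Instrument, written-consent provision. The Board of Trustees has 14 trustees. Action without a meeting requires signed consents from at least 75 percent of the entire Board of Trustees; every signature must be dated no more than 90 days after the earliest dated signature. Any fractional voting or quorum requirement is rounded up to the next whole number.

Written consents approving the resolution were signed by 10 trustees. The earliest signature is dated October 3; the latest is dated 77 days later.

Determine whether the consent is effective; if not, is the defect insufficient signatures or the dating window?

Signatures required: at least 75 percent of 14 — 3/4 of 14 = 10.50, rounded up to 11, so 11 needed; 10 signed. Insufficient.
Dating window: the latest signature is 77 days after the earliest; the limit is 90 days. Within the window.

Not effective — insufficient signatures.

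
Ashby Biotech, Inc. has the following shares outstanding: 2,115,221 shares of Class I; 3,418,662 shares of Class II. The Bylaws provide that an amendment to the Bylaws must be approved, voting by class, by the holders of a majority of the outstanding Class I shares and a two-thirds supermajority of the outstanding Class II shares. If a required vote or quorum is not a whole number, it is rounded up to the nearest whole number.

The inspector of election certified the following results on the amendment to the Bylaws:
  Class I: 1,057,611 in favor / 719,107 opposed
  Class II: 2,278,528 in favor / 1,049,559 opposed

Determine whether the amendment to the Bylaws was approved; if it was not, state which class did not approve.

Class I: a majority of 2115221 is 1057611; 1,057,611 required, 1,057,611 in favor — approved.
Class II: 2/3 of 3418662 = 2279108; 2,279,108 required, 2,278,528 in favor — not approved.

Not approved — the Class II shares did not give the required vote.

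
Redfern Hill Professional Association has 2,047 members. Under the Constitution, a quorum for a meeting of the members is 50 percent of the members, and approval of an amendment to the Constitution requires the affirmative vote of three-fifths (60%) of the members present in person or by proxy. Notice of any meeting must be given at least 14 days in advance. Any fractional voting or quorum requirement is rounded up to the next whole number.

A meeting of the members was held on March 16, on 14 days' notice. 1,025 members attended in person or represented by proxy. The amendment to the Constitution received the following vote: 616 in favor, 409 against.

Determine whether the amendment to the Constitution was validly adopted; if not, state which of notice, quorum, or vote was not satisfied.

Valid — all requirements satisfied.

Notice: 14 days given; 14 required. Satisfied.
Quorum: 50% of 2,047 = 1,023.50, rounded up to 1,024; 1,025 present. Satisfied.
Vote: requires three-fifths of those present (1,025); 3/5 of 1025 = 615, so 615 needed; 616 in favor. Satisfied.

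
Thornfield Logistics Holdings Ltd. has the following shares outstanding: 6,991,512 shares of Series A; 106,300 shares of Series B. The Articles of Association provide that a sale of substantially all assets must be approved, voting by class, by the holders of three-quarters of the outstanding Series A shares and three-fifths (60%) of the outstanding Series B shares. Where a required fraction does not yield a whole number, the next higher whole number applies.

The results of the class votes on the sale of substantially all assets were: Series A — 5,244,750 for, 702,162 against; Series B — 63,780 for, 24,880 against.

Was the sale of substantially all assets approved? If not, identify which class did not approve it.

Series A: 3/4 of 6991512 = 5243634; 5,243,634 required, 5,244,750 in favor — approved.
Series B: 3/5 of 106300 = 63780; 63,780 required, 63,780 in favor — approved.

Approved — every class gave the required vote.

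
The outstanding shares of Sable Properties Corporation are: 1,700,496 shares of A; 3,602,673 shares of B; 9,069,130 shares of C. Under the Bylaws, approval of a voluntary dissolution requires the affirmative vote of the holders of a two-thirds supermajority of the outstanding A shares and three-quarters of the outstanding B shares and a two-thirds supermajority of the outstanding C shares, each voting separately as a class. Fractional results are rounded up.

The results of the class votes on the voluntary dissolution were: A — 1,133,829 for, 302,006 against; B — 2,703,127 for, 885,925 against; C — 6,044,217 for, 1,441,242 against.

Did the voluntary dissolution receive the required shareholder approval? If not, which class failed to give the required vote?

Not approved — the C shares did not give the required vote.

A: 2/3 of 1700496 = 1133664; 1,133,664 required, 1,133,829 in favor — approved.
B: 3/4 of 3602673 = 2702004.75, rounded up to 2702005; 2,702,005 required, 2,703,127 in favor — approved.
C: 2/3 of 9069130 = 6046086.67, rounded up to 6046087; 6,046,087 required, 6,044,217 in favor — not approved.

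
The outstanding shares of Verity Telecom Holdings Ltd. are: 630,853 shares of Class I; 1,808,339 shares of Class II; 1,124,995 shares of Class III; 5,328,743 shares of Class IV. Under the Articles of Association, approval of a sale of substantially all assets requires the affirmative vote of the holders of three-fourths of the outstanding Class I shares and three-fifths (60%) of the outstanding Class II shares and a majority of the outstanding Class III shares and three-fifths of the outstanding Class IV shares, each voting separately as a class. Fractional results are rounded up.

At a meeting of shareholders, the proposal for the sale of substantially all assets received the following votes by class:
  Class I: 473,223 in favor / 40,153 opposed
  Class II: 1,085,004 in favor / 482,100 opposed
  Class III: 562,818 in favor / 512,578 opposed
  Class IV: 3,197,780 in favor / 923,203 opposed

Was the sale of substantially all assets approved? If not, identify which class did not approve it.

Approved — every class gave the required vote.

Class I: 3/4 of 630853 = 473139.75, rounded up to 473140; 473,140 required, 473,223 in favor — approved.
Class II: 3/5 of 1808339 = 1085003.40, rounded up to 1085004; 1,085,004 required, 1,085,004 in favor — approved.
Class III: a majority of 1124995 is 562498; 562,498 required, 562,818 in favor — approved.
Class IV: 3/5 of 5328743 = 3197245.80, rounded up to 3197246; 3,197,246 required, 3,197,780 in favor — approved.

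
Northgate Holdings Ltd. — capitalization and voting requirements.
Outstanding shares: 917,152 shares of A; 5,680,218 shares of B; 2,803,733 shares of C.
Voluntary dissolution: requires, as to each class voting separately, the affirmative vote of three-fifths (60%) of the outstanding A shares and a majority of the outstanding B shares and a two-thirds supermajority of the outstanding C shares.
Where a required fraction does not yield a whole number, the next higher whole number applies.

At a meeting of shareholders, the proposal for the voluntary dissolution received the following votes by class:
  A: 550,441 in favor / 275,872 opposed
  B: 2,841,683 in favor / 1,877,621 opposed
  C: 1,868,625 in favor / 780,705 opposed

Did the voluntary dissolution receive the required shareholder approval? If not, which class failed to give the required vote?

Not approved — the C shares did not give the required vote.

A: 3/5 of 917152 = 550291.20, rounded up to 550292; 550,292 required, 550,441 in favor — approved.
B: a majority of 5680218 is 2840110; 2,840,110 required, 2,841,683 in favor — approved.
C: 2/3 of 2803733 = 1869155.33, rounded up to 1869156; 1,869,156 required, 1,868,625 in favor — not approved.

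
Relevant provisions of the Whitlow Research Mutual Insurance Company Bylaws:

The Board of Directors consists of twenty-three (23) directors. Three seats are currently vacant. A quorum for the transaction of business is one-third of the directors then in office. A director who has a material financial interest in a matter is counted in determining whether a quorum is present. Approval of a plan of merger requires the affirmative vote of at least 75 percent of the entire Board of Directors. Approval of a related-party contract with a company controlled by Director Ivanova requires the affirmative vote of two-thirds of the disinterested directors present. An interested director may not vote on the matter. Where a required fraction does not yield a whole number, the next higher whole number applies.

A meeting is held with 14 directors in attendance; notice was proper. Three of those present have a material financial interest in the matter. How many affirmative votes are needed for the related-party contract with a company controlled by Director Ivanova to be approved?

8

The related-party contract with a company controlled by Director Ivanova requires two-thirds of the disinterested directors present (14 − 3 = 11).
2/3 of 11 = 7.33, rounded up to 8.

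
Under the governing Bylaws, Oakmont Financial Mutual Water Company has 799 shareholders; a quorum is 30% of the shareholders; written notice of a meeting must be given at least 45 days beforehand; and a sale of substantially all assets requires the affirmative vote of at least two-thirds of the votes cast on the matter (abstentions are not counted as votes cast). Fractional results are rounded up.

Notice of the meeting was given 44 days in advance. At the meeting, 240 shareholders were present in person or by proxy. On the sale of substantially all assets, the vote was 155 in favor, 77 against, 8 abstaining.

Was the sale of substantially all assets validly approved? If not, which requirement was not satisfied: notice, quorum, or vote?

Invalid — notice requirement not satisfied.

Notice: 44 days given; 45 required. Not satisfied.
Quorum: 30% of 799 = 239.70, rounded up to 240; 240 present. Satisfied.
Vote: requires two-thirds of the votes cast (240 − 8 abstaining = 232); 2/3 of 232 = 154.67, rounded up to 155, so 155 needed; 155 in favor. Satisfied.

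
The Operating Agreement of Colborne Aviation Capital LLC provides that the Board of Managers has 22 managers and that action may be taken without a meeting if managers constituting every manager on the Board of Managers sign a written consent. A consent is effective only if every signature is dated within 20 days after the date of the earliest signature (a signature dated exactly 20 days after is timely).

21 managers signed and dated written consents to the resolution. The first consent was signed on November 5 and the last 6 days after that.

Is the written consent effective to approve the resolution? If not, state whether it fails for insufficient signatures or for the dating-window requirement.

Not effective — insufficient signatures.

Signatures required: all of 22 — unanimous means all 22, so 22 needed; 21 signed. Insufficient.
Dating window: the latest signature is 6 days after the earliest; the limit is 20 days. Within the window.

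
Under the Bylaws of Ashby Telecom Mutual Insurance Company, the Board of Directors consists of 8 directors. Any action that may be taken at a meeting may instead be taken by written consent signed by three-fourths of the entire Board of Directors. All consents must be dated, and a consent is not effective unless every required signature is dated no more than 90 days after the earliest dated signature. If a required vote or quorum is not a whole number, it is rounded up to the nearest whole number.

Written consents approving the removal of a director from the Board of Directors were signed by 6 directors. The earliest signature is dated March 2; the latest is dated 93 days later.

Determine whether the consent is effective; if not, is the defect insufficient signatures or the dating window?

Not effective — dating-window requirement not satisfied.

Signatures required: three-fourths of 8 — 3/4 of 8 = 6, so 6 needed; 6 signed. Sufficient.
Dating window: the latest signature is 93 days after the earliest; the limit is 90 days. Outside the window.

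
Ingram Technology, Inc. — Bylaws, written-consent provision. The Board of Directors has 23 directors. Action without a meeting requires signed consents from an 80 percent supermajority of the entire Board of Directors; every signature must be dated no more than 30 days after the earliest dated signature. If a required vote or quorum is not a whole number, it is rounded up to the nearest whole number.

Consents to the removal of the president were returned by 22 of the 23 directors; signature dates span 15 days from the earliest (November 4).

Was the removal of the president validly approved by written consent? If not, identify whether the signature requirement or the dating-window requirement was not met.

Effective — both the signature and dating-window requirements are satisfied.

Signatures required: an 80 percent supermajority of 23 — 4/5 of 23 = 18.40, rounded up to 19, so 19 needed; 22 signed. Sufficient.
Dating window: the latest signature is 15 days after the earliest; the limit is 30 days. Within the window.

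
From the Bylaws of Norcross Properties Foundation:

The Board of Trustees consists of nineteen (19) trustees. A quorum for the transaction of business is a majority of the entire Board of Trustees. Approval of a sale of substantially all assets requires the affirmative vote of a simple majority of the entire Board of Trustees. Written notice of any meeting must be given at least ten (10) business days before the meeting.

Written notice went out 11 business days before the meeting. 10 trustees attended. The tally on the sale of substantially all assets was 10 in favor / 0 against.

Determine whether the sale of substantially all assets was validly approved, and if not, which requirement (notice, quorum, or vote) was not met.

Valid — all requirements satisfied.

Notice: 11 business days given; 10 required (11 ≥ 10). Satisfied.
Quorum: 10 present; quorum is 10. Satisfied.
Vote: the sale of substantially all assets requires a majority of the entire Board of Trustees (19). A majority of 19 is 10, so 10 affirmative votes are needed; 10 voted in favor. Satisfied.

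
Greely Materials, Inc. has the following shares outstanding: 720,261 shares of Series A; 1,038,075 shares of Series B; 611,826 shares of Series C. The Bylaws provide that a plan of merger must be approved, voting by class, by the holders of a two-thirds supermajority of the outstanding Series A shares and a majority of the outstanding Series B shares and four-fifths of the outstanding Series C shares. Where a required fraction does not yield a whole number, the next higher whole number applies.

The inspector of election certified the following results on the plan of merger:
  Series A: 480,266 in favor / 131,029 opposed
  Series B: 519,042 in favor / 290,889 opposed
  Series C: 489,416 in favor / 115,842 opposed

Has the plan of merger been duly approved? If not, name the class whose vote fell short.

Not approved — the Series C shares did not give the required vote.

Series A: 2/3 of 720261 = 480174; 480,174 required, 480,266 in favor — approved.
Series B: a majority of 1038075 is 519038; 519,038 required, 519,042 in favor — approved.
Series C: 4/5 of 611826 = 489460.80, rounded up to 489461; 489,461 required, 489,416 in favor — not approved.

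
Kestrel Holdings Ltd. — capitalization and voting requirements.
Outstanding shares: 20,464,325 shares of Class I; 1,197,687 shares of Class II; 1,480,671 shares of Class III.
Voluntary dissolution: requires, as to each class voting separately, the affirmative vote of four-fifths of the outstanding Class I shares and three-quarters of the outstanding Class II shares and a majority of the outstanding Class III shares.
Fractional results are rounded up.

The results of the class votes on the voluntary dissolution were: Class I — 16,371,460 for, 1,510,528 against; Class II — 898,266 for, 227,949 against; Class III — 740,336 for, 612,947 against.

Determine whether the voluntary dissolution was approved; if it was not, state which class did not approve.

Approved — every class gave the required vote.

Class I: 4/5 of 20464325 = 16371460; 16,371,460 required, 16,371,460 in favor — approved.
Class II: 3/4 of 1197687 = 898265.25, rounded up to 898266; 898,266 required, 898,266 in favor — approved.
Class III: a majority of 1480671 is 740336; 740,336 required, 740,336 in favor — approved.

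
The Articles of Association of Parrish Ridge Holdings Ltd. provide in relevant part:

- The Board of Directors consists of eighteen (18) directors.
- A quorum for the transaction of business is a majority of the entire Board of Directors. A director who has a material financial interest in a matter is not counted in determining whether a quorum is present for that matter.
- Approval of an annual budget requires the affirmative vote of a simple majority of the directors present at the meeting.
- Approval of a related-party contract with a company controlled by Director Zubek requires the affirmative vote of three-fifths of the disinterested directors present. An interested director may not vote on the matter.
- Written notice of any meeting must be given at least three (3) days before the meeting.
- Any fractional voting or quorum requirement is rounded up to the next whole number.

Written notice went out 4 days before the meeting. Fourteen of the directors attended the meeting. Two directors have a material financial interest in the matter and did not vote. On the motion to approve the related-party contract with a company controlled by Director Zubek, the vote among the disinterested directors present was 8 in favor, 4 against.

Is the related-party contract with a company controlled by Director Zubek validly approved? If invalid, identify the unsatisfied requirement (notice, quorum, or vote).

Valid — all requirements satisfied.

Notice: 4 days given; 3 required (4 ≥ 3). Satisfied.
Quorum: 14 present, but the 2 interested directors do not count, leaving 12. Quorum is 10. Satisfied.
Vote: the related-party contract with a company controlled by Director Zubek requires three-fifths of the disinterested directors present (14 − 2 = 12). 3/5 of 12 = 7.20, rounded up to 8, so 8 affirmative votes are needed; 8 voted in favor. Satisfied.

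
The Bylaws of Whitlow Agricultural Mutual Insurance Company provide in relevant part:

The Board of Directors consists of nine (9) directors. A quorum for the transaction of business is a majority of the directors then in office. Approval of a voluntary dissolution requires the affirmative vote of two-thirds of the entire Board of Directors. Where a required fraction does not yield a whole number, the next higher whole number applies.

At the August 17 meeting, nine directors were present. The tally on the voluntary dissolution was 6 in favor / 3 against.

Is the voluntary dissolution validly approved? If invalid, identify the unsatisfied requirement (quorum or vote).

Quorum: 9 present; quorum is 5. Satisfied.
Vote: the voluntary dissolution requires two-thirds of the entire Board of Directors (9). 2/3 of 9 = 6, so 6 affirmative votes are needed; 6 voted in favor. Satisfied.

Valid — all requirements satisfied.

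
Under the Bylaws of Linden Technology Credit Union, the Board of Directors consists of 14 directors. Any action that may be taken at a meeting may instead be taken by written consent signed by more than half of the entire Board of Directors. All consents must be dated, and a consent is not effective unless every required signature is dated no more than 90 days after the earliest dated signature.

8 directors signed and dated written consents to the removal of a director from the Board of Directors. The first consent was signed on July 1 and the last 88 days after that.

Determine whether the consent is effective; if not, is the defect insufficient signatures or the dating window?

Signatures required: more than half of 14 — a majority of 14 is 8, so 8 needed; 8 signed. Sufficient.
Dating window: the latest signature is 88 days after the earliest; the limit is 90 days. Within the window.

Effective — both the signature and dating-window requirements are satisfied.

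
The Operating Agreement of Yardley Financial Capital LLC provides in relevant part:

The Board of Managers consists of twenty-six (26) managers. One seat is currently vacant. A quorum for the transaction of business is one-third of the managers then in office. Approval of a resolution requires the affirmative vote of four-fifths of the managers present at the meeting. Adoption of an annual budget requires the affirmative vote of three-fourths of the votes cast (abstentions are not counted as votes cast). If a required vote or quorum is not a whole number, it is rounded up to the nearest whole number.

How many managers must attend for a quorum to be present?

9

1/3 of 25 = 8.33, rounded up to 9.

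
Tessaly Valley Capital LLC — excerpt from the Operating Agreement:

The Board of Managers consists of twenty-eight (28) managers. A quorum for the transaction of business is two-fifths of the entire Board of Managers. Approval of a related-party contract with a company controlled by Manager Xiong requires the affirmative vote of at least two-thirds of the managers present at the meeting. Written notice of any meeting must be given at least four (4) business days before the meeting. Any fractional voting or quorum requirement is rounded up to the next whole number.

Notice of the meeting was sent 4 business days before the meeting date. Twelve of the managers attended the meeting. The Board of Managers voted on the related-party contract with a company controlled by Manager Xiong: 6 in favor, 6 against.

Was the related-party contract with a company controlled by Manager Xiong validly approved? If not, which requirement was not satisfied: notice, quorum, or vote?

Invalid — vote requirement not satisfied.

Notice: 4 business days given; 4 required (4 ≥ 4). Satisfied.
Quorum: 12 present; quorum is 12. Satisfied.
Vote: the related-party contract with a company controlled by Manager Xiong requires two-thirds of the managers present (12). 2/3 of 12 = 8, so 8 affirmative votes are needed; 6 voted in favor. Not satisfied.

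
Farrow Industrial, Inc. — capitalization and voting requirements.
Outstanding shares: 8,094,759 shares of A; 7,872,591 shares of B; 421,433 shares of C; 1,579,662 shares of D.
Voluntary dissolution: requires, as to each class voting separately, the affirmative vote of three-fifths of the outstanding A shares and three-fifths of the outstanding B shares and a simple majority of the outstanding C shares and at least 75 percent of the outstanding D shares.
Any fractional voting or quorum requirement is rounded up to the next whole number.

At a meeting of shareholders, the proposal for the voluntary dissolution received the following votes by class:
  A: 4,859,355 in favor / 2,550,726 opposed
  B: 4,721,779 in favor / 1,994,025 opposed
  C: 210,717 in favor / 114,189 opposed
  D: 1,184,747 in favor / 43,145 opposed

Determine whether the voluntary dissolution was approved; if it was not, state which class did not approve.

A: 3/5 of 8094759 = 4856855.40, rounded up to 4856856; 4,856,856 required, 4,859,355 in favor — approved.
B: 3/5 of 7872591 = 4723554.60, rounded up to 4723555; 4,723,555 required, 4,721,779 in favor — not approved.
C: a majority of 421433 is 210717; 210,717 required, 210,717 in favor — approved.
D: 3/4 of 1579662 = 1184746.50, rounded up to 1184747; 1,184,747 required, 1,184,747 in favor — approved.

Not approved — the B shares did not give the required vote.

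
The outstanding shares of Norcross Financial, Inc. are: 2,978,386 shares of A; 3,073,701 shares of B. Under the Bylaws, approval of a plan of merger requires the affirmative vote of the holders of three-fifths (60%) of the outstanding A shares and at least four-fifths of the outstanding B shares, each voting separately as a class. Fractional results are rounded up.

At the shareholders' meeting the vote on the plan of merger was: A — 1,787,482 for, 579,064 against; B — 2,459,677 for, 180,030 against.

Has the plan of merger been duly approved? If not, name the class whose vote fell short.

A: 3/5 of 2978386 = 1787031.60, rounded up to 1787032; 1,787,032 required, 1,787,482 in favor — approved.
B: 4/5 of 3073701 = 2458960.80, rounded up to 2458961; 2,458,961 required, 2,459,677 in favor — approved.

Approved — every class gave the required vote.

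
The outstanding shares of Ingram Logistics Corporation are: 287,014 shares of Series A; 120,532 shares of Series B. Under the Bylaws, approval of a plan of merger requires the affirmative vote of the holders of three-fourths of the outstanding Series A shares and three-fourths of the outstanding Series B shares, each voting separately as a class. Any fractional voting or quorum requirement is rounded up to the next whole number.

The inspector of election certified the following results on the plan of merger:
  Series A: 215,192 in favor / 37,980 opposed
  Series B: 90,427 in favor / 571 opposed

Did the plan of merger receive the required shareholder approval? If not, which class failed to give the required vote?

Not approved — the Series A shares did not give the required vote.

Series A: 3/4 of 287014 = 215260.50, rounded up to 215261; 215,261 required, 215,192 in favor — not approved.
Series B: 3/4 of 120532 = 90399; 90,399 required, 90,427 in favor — approved.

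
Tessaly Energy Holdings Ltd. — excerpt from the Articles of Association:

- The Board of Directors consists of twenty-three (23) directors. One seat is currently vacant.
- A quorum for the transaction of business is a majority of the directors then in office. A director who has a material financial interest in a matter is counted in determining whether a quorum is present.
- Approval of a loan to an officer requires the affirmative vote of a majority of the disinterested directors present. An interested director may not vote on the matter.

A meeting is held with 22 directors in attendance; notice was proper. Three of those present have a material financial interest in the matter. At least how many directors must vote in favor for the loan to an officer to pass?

The loan to an officer requires a majority of the disinterested directors present (22 − 3 = 19).
A majority of 19 is 10.

10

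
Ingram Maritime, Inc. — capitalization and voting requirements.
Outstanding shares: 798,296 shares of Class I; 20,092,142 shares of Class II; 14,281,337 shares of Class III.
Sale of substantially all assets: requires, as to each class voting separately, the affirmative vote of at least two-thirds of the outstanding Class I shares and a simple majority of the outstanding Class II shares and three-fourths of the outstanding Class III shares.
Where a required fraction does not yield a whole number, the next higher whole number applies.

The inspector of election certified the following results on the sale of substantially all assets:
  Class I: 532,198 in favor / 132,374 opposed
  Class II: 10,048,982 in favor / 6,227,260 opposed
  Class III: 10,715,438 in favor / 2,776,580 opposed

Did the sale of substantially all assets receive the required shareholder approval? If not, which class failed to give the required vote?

Approved — every class gave the required vote.

Class I: 2/3 of 798296 = 532197.33, rounded up to 532198; 532,198 required, 532,198 in favor — approved.
Class II: a majority of 20092142 is 10046072; 10,046,072 required, 10,048,982 in favor — approved.
Class III: 3/4 of 14281337 = 10711002.75, rounded up to 10711003; 10,711,003 required, 10,715,438 in favor — approved.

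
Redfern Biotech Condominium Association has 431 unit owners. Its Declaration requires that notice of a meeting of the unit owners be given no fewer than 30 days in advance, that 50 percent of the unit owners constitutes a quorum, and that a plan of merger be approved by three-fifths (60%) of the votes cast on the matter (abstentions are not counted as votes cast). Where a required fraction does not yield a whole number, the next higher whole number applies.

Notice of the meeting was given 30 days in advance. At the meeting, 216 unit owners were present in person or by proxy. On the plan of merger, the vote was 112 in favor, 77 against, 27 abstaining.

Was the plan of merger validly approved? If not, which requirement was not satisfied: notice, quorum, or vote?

Notice: 30 days given; 30 required. Satisfied.
Quorum: 50% of 431 = 215.50, rounded up to 216; 216 present. Satisfied.
Vote: requires three-fifths of the votes cast (216 − 27 abstaining = 189); 3/5 of 189 = 113.40, rounded up to 114, so 114 needed; 112 in favor. Not satisfied.

Invalid — vote requirement not satisfied.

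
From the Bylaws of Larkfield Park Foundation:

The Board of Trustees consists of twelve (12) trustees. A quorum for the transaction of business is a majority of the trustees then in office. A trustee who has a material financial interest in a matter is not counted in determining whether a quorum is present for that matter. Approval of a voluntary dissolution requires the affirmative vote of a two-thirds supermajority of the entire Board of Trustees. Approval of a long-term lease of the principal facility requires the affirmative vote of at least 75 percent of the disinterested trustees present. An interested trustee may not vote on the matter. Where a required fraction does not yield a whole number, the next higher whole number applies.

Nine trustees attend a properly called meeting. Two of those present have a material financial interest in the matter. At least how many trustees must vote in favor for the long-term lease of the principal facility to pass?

The long-term lease of the principal facility requires three-fourths of the disinterested trustees present (9 − 2 = 7).
3/4 of 7 = 5.25, rounded up to 6.

6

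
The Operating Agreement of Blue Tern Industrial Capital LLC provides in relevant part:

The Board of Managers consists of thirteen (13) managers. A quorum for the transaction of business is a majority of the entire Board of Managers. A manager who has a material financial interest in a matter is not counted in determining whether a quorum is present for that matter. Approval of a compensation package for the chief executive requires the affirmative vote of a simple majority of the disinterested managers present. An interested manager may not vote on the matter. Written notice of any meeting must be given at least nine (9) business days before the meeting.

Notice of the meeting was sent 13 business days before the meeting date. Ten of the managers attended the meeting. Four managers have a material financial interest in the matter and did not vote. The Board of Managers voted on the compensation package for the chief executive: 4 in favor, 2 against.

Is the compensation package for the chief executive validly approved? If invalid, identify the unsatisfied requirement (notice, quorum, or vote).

Invalid — quorum requirement not satisfied.

Notice: 13 business days given; 9 required (13 ≥ 9). Satisfied.
Quorum: 10 present, but the 4 interested managers do not count, leaving 6. Quorum is 7. Not satisfied.
Vote: the compensation package for the chief executive requires a majority of the disinterested managers present (10 − 4 = 6). A majority of 6 is 4, so 4 affirmative votes are needed; 4 voted in favor. Satisfied. (Moot — without a quorum no business can be validly transacted.)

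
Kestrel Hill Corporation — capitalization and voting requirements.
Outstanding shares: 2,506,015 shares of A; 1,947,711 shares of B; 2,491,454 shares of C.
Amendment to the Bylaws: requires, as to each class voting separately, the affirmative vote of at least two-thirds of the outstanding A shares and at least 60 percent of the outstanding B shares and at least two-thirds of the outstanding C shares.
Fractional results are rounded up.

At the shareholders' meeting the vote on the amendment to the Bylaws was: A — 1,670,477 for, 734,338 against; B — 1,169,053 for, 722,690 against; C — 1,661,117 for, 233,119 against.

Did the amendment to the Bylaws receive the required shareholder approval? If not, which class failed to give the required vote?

Not approved — the A shares did not give the required vote.

A: 2/3 of 2506015 = 1670676.67, rounded up to 1670677; 1,670,677 required, 1,670,477 in favor — not approved.
B: 3/5 of 1947711 = 1168626.60, rounded up to 1168627; 1,168,627 required, 1,169,053 in favor — approved.
C: 2/3 of 2491454 = 1660969.33, rounded up to 1660970; 1,660,970 required, 1,661,117 in favor — approved.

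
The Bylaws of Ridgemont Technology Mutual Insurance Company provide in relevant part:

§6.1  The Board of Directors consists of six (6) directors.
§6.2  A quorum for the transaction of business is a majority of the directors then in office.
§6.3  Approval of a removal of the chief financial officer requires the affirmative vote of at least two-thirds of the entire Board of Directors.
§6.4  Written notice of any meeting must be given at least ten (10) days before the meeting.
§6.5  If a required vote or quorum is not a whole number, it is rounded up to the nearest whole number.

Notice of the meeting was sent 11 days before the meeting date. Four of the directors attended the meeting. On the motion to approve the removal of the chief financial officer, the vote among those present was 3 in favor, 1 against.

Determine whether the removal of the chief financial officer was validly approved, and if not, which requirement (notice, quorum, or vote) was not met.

Invalid — vote requirement not satisfied.

Notice: 11 days given; 10 required (11 ≥ 10). Satisfied.
Quorum: 4 present; quorum is 4. Satisfied.
Vote: the removal of the chief financial officer requires two-thirds of the entire Board of Directors (6). 2/3 of 6 = 4, so 4 affirmative votes are needed; 3 voted in favor. Not satisfied.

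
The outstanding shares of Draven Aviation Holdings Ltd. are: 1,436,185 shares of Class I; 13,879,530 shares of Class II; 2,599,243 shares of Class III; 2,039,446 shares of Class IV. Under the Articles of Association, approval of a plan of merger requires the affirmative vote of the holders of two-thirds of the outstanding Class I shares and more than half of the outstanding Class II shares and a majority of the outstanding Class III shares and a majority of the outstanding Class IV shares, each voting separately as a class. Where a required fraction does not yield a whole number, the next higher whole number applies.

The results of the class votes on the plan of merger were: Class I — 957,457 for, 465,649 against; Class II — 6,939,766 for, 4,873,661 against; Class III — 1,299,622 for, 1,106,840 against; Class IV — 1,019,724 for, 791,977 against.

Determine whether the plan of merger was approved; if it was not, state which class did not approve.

Approved — every class gave the required vote.

Class I: 2/3 of 1436185 = 957456.67, rounded up to 957457; 957,457 required, 957,457 in favor — approved.
Class II: a majority of 13879530 is 6939766; 6,939,766 required, 6,939,766 in favor — approved.
Class III: a majority of 2599243 is 1299622; 1,299,622 required, 1,299,622 in favor — approved.
Class IV: a majority of 2039446 is 1019724; 1,019,724 required, 1,019,724 in favor — approved.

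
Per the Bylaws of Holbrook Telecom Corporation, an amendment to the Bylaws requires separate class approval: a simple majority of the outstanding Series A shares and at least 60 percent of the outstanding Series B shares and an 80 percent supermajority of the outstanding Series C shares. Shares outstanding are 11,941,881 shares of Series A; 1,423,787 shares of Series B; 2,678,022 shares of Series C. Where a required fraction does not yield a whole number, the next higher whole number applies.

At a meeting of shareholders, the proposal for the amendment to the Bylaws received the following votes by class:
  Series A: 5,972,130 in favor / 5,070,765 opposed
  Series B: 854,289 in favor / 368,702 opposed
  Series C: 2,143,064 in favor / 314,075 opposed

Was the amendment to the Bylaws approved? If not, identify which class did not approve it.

Series A: a majority of 11941881 is 5970941; 5,970,941 required, 5,972,130 in favor — approved.
Series B: 3/5 of 1423787 = 854272.20, rounded up to 854273; 854,273 required, 854,289 in favor — approved.
Series C: 4/5 of 2678022 = 2142417.60, rounded up to 2142418; 2,142,418 required, 2,143,064 in favor — approved.

Approved — every class gave the required vote.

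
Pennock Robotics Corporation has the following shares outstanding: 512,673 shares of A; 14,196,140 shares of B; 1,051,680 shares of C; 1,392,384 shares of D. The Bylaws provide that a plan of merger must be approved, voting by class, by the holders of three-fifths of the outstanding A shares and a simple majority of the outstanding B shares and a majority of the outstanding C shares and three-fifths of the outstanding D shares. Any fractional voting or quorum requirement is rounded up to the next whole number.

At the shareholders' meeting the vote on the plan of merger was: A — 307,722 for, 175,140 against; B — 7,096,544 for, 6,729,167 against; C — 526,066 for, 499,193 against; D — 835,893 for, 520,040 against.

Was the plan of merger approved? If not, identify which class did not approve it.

A: 3/5 of 512673 = 307603.80, rounded up to 307604; 307,604 required, 307,722 in favor — approved.
B: a majority of 14196140 is 7098071; 7,098,071 required, 7,096,544 in favor — not approved.
C: a majority of 1051680 is 525841; 525,841 required, 526,066 in favor — approved.
D: 3/5 of 1392384 = 835430.40, rounded up to 835431; 835,431 required, 835,893 in favor — approved.

Not approved — the B shares did not give the required vote.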